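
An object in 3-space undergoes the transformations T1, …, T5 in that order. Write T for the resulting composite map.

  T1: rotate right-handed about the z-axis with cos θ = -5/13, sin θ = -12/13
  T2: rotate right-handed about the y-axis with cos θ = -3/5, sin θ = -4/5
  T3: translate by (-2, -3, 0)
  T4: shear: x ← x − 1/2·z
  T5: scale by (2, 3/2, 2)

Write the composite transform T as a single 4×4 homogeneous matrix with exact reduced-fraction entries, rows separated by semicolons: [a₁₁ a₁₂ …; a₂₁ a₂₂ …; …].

T1 = [-5/13 12/13 0 0; -12/13 -5/13 0 0; 0 0 1 0; 0 0 0 1]
T2·T1 = [3/13 -36/65 -4/5 0; -12/13 -5/13 0 0; -4/13 48/65 -3/5 0; 0 0 0 1]
T3·…·T1 = [3/13 -36/65 -4/5 -2; -12/13 -5/13 0 -3; -4/13 48/65 -3/5 0; 0 0 0 1]
T4·…·T1 = [5/13 -12/13 -1/2 -2; -12/13 -5/13 0 -3; -4/13 48/65 -3/5 0; 0 0 0 1]
T5·…·T1 = [10/13 -24/13 -1 -4; -18/13 -15/26 0 -9/2; -8/13 96/65 -6/5 0; 0 0 0 1]

T = [10/13 -24/13 -1 -4; -18/13 -15/26 0 -9/2; -8/13 96/65 -6/5 0; 0 0 0 1]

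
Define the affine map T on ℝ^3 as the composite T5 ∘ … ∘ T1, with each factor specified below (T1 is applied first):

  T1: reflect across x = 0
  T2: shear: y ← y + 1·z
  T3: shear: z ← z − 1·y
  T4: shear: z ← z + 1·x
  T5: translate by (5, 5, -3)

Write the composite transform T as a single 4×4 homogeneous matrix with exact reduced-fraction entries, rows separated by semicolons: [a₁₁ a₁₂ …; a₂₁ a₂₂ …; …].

T1 = [-1 0 0 0; 0 1 0 0; 0 0 1 0; 0 0 0 1]
T2·T1 = [-1 0 0 0; 0 1 1 0; 0 0 1 0; 0 0 0 1]
T3·…·T1 = [-1 0 0 0; 0 1 1 0; 0 -1 0 0; 0 0 0 1]
T4·…·T1 = [-1 0 0 0; 0 1 1 0; -1 -1 0 0; 0 0 0 1]
T5·…·T1 = [-1 0 0 5; 0 1 1 5; -1 -1 0 -3; 0 0 0 1]

T = [-1 0 0 5; 0 1 1 5; -1 -1 0 -3; 0 0 0 1]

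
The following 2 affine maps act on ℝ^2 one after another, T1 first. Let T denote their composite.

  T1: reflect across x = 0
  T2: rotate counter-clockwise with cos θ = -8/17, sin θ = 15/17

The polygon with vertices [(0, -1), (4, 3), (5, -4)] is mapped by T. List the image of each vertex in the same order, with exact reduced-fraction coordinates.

T1 reflect across x = 0: (0, -1) → (0, -1); (4, 3) → (-4, 3); (5, -4) → (-5, -4)
T2 rotate counter-clockwise with cos θ = -8/17, sin θ = 15/17: (0, -1) → (15/17, 8/17); (-4, 3) → (-13/17, -84/17); (-5, -4) → (100/17, -43/17)

image vertices: (15/17, 8/17), (-13/17, -84/17), (100/17, -43/17)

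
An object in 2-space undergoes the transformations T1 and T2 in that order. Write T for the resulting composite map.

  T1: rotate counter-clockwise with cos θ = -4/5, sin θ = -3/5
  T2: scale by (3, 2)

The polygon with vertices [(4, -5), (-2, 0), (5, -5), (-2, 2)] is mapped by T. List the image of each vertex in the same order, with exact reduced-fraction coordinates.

image vertices: (-93/5, 16/5), (24/5, 12/5), (-21, 2), (42/5, -4/5)

T1 rotate counter-clockwise with cos θ = -4/5, sin θ = -3/5: (4, -5) → (-31/5, 8/5); (-2, 0) → (8/5, 6/5); (5, -5) → (-7, 1); (-2, 2) → (14/5, -2/5)
T2 scale by (3, 2): (-31/5, 8/5) → (-93/5, 16/5); (8/5, 6/5) → (24/5, 12/5); (-7, 1) → (-21, 2); (14/5, -2/5) → (42/5, -4/5)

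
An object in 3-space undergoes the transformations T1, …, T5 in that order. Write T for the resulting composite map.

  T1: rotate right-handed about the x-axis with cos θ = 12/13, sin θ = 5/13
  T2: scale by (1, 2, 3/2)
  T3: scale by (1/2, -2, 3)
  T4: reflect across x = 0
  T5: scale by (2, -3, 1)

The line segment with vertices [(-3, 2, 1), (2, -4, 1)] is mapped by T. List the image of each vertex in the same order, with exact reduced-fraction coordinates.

image vertices: (3, 228/13, 99/13), (-2, -636/13, -36/13)

T1 rotate right-handed about the x-axis with cos θ = 12/13, sin θ = 5/13: (-3, 2, 1) → (-3, 19/13, 22/13); (2, -4, 1) → (2, -53/13, -8/13)
T2 scale by (1, 2, 3/2): (-3, 19/13, 22/13) → (-3, 38/13, 33/13); (2, -53/13, -8/13) → (2, -106/13, -12/13)
T3 scale by (1/2, -2, 3): (-3, 38/13, 33/13) → (-3/2, -76/13, 99/13); (2, -106/13, -12/13) → (1, 212/13, -36/13)
T4 reflect across x = 0: (-3/2, -76/13, 99/13) → (3/2, -76/13, 99/13); (1, 212/13, -36/13) → (-1, 212/13, -36/13)
T5 scale by (2, -3, 1): (3/2, -76/13, 99/13) → (3, 228/13, 99/13); (-1, 212/13, -36/13) → (-2, -636/13, -36/13)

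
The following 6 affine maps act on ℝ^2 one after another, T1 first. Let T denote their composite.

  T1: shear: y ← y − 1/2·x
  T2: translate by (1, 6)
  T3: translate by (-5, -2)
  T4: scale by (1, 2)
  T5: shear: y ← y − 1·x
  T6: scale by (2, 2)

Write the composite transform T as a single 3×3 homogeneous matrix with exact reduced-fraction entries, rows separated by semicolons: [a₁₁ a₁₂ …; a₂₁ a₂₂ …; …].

T = [2 0 -8; -4 4 24; 0 0 1]

T1 = [1 0 0; -1/2 1 0; 0 0 1]
T2·T1 = [1 0 1; -1/2 1 6; 0 0 1]
T3·…·T1 = [1 0 -4; -1/2 1 4; 0 0 1]
T4·…·T1 = [1 0 -4; -1 2 8; 0 0 1]
T5·…·T1 = [1 0 -4; -2 2 12; 0 0 1]
T6·…·T1 = [2 0 -8; -4 4 24; 0 0 1]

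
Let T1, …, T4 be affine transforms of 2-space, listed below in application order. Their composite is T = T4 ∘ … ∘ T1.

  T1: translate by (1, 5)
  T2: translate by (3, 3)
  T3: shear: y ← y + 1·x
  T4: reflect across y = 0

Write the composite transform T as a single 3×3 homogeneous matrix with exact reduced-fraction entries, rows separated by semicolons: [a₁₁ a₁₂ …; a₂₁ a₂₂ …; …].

T1 = [1 0 1; 0 1 5; 0 0 1]
T2·T1 = [1 0 4; 0 1 8; 0 0 1]
T3·…·T1 = [1 0 4; 1 1 12; 0 0 1]
T4·…·T1 = [1 0 4; -1 -1 -12; 0 0 1]

T = [1 0 4; -1 -1 -12; 0 0 1]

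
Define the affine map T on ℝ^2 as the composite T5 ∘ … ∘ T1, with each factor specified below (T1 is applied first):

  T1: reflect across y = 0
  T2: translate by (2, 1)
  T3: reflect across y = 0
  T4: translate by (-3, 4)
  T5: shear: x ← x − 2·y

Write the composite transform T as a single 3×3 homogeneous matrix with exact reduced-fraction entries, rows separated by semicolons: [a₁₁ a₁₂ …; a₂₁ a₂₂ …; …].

T1 = [1 0 0; 0 -1 0; 0 0 1]
T2·T1 = [1 0 2; 0 -1 1; 0 0 1]
T3·…·T1 = [1 0 2; 0 1 -1; 0 0 1]
T4·…·T1 = [1 0 -1; 0 1 3; 0 0 1]
T5·…·T1 = [1 -2 -7; 0 1 3; 0 0 1]

T = [1 -2 -7; 0 1 3; 0 0 1]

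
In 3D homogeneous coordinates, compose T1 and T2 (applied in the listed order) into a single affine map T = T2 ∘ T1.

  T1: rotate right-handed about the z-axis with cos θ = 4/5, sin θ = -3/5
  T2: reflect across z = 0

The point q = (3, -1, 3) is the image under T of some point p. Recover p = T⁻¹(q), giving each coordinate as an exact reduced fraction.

T1 = [4/5 3/5 0 0; -3/5 4/5 0 0; 0 0 1 0; 0 0 0 1]
T2·T1 = [4/5 3/5 0 0; -3/5 4/5 0 0; 0 0 -1 0; 0 0 0 1]
det M = -1; M⁻¹ = [4/5 -3/5 0 0; 3/5 4/5 0 0; 0 0 -1 0; 0 0 0 1]
M⁻¹ · (3, -1, 3)ᵀ = (3, 1, -3)ᵀ

p = (3, 1, -3)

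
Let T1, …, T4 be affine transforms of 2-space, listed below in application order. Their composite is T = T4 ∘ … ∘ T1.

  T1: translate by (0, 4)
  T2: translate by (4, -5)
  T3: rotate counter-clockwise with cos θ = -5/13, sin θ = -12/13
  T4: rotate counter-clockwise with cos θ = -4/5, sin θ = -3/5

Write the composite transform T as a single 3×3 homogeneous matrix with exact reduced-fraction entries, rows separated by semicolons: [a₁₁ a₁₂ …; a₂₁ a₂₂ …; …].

T1 = [1 0 0; 0 1 4; 0 0 1]
T2·T1 = [1 0 4; 0 1 -1; 0 0 1]
T3·…·T1 = [-5/13 12/13 -32/13; -12/13 -5/13 -43/13; 0 0 1]
T4·…·T1 = [-16/65 -63/65 -1/65; 63/65 -16/65 268/65; 0 0 1]

T = [-16/65 -63/65 -1/65; 63/65 -16/65 268/65; 0 0 1]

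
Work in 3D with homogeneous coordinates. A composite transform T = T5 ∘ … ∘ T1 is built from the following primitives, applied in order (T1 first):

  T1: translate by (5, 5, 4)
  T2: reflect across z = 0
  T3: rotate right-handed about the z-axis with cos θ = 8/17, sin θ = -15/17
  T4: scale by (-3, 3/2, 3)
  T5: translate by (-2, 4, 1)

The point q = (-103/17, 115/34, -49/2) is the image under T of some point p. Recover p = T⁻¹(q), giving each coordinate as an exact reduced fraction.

T1 = [1 0 0 5; 0 1 0 5; 0 0 1 4; 0 0 0 1]
T2·T1 = [1 0 0 5; 0 1 0 5; 0 0 -1 -4; 0 0 0 1]
T3·…·T1 = [8/17 15/17 0 115/17; -15/17 8/17 0 -35/17; 0 0 -1 -4; 0 0 0 1]
T4·…·T1 = [-24/17 -45/17 0 -345/17; -45/34 12/17 0 -105/34; 0 0 -3 -12; 0 0 0 1]
T5·…·T1 = [-24/17 -45/17 0 -379/17; -45/34 12/17 0 31/34; 0 0 -3 -11; 0 0 0 1]
det M = 27/2; M⁻¹ = [-8/51 -10/17 0 -151/51; -5/17 16/51 0 -349/51; 0 0 -1/3 -11/3; 0 0 0 1]
M⁻¹ · (-103/17, 115/34, -49/2)ᵀ = (-4, -4, 9/2)ᵀ

p = (-4, -4, 9/2)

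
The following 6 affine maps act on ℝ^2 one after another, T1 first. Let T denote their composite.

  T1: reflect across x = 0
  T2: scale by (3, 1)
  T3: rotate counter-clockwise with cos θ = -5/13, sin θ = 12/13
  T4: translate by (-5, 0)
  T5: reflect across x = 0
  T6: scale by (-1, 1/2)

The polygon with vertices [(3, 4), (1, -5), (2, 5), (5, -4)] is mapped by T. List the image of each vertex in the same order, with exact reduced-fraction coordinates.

T1 reflect across x = 0: (3, 4) → (-3, 4); (1, -5) → (-1, -5); (2, 5) → (-2, 5); (5, -4) → (-5, -4)
T2 scale by (3, 1): (-3, 4) → (-9, 4); (-1, -5) → (-3, -5); (-2, 5) → (-6, 5); (-5, -4) → (-15, -4)
T3 rotate counter-clockwise with cos θ = -5/13, sin θ = 12/13: (-9, 4) → (-3/13, -128/13); (-3, -5) → (75/13, -11/13); (-6, 5) → (-30/13, -97/13); (-15, -4) → (123/13, -160/13)
T4 translate by (-5, 0): (-3/13, -128/13) → (-68/13, -128/13); (75/13, -11/13) → (10/13, -11/13); (-30/13, -97/13) → (-95/13, -97/13); (123/13, -160/13) → (58/13, -160/13)
T5 reflect across x = 0: (-68/13, -128/13) → (68/13, -128/13); (10/13, -11/13) → (-10/13, -11/13); (-95/13, -97/13) → (95/13, -97/13); (58/13, -160/13) → (-58/13, -160/13)
T6 scale by (-1, 1/2): (68/13, -128/13) → (-68/13, -64/13); (-10/13, -11/13) → (10/13, -11/26); (95/13, -97/13) → (-95/13, -97/26); (-58/13, -160/13) → (58/13, -80/13)

image vertices: (-68/13, -64/13), (10/13, -11/26), (-95/13, -97/26), (58/13, -80/13)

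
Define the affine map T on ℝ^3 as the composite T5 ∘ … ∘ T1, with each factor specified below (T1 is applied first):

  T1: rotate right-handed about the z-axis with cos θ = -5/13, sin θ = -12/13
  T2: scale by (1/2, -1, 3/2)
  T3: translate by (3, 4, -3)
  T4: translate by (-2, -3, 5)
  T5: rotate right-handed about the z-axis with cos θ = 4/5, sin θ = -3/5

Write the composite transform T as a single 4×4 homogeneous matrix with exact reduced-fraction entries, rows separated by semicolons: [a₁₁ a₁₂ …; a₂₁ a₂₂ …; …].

T = [2/5 3/5 0 7/5; 111/130 2/65 0 1/5; 0 0 3/2 2; 0 0 0 1]

T1 = [-5/13 12/13 0 0; -12/13 -5/13 0 0; 0 0 1 0; 0 0 0 1]
T2·T1 = [-5/26 6/13 0 0; 12/13 5/13 0 0; 0 0 3/2 0; 0 0 0 1]
T3·…·T1 = [-5/26 6/13 0 3; 12/13 5/13 0 4; 0 0 3/2 -3; 0 0 0 1]
T4·…·T1 = [-5/26 6/13 0 1; 12/13 5/13 0 1; 0 0 3/2 2; 0 0 0 1]
T5·…·T1 = [2/5 3/5 0 7/5; 111/130 2/65 0 1/5; 0 0 3/2 2; 0 0 0 1]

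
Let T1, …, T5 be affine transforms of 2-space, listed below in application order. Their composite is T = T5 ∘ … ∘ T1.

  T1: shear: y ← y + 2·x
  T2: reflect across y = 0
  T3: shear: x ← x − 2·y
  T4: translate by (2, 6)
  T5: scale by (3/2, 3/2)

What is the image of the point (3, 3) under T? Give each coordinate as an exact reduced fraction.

T(p) = (69/2, -9/2)

T1 shear: y ← y + 2·x: (3, 3) → (3, 9)
T2 reflect across y = 0: (3, 9) → (3, -9)
T3 shear: x ← x − 2·y: (3, -9) → (21, -9)
T4 translate by (2, 6): (21, -9) → (23, -3)
T5 scale by (3/2, 3/2): (23, -3) → (69/2, -9/2)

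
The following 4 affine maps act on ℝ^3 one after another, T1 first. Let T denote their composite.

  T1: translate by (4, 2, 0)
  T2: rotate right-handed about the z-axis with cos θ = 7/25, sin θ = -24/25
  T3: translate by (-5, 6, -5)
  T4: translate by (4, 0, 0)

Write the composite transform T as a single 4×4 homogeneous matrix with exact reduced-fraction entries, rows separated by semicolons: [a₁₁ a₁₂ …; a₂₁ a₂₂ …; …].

T1 = [1 0 0 4; 0 1 0 2; 0 0 1 0; 0 0 0 1]
T2·T1 = [7/25 24/25 0 76/25; -24/25 7/25 0 -82/25; 0 0 1 0; 0 0 0 1]
T3·…·T1 = [7/25 24/25 0 -49/25; -24/25 7/25 0 68/25; 0 0 1 -5; 0 0 0 1]
T4·…·T1 = [7/25 24/25 0 51/25; -24/25 7/25 0 68/25; 0 0 1 -5; 0 0 0 1]

T = [7/25 24/25 0 51/25; -24/25 7/25 0 68/25; 0 0 1 -5; 0 0 0 1]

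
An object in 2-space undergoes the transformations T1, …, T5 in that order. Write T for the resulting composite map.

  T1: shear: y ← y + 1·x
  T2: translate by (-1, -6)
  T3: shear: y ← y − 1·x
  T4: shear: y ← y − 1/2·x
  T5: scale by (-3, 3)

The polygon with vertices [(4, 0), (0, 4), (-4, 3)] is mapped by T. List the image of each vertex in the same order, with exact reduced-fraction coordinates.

T1 shear: y ← y + 1·x: (4, 0) → (4, 4); (0, 4) → (0, 4); (-4, 3) → (-4, -1)
T2 translate by (-1, -6): (4, 4) → (3, -2); (0, 4) → (-1, -2); (-4, -1) → (-5, -7)
T3 shear: y ← y − 1·x: (3, -2) → (3, -5); (-1, -2) → (-1, -1); (-5, -7) → (-5, -2)
T4 shear: y ← y − 1/2·x: (3, -5) → (3, -13/2); (-1, -1) → (-1, -1/2); (-5, -2) → (-5, 1/2)
T5 scale by (-3, 3): (3, -13/2) → (-9, -39/2); (-1, -1/2) → (3, -3/2); (-5, 1/2) → (15, 3/2)

image vertices: (-9, -39/2), (3, -3/2), (15, 3/2)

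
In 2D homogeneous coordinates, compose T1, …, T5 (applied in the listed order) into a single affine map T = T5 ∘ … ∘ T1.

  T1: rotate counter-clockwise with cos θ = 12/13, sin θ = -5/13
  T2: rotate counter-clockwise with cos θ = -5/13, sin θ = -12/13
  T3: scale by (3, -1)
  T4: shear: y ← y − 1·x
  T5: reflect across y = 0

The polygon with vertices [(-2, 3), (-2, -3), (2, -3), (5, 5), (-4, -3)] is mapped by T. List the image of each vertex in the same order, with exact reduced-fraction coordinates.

T1 rotate counter-clockwise with cos θ = 12/13, sin θ = -5/13: (-2, 3) → (-9/13, 46/13); (-2, -3) → (-3, -2); (2, -3) → (9/13, -46/13); (5, 5) → (85/13, 35/13); (-4, -3) → (-63/13, -16/13)
T2 rotate counter-clockwise with cos θ = -5/13, sin θ = -12/13: (-9/13, 46/13) → (597/169, -122/169); (-3, -2) → (-9/13, 46/13); (9/13, -46/13) → (-597/169, 122/169); (85/13, 35/13) → (-5/169, -1195/169); (-63/13, -16/13) → (123/169, 836/169)
T3 scale by (3, -1): (597/169, -122/169) → (1791/169, 122/169); (-9/13, 46/13) → (-27/13, -46/13); (-597/169, 122/169) → (-1791/169, -122/169); (-5/169, -1195/169) → (-15/169, 1195/169); (123/169, 836/169) → (369/169, -836/169)
T4 shear: y ← y − 1·x: (1791/169, 122/169) → (1791/169, -1669/169); (-27/13, -46/13) → (-27/13, -19/13); (-1791/169, -122/169) → (-1791/169, 1669/169); (-15/169, 1195/169) → (-15/169, 1210/169); (369/169, -836/169) → (369/169, -1205/169)
T5 reflect across y = 0: (1791/169, -1669/169) → (1791/169, 1669/169); (-27/13, -19/13) → (-27/13, 19/13); (-1791/169, 1669/169) → (-1791/169, -1669/169); (-15/169, 1210/169) → (-15/169, -1210/169); (369/169, -1205/169) → (369/169, 1205/169)

image vertices: (1791/169, 1669/169), (-27/13, 19/13), (-1791/169, -1669/169), (-15/169, -1210/169), (369/169, 1205/169)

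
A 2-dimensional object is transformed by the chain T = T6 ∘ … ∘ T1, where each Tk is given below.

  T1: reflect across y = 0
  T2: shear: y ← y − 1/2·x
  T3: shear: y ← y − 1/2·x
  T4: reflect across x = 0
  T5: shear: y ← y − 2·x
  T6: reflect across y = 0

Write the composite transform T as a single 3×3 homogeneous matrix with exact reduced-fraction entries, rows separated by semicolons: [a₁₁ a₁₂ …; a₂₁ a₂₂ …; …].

T = [-1 0 0; -1 1 0; 0 0 1]

T1 = [1 0 0; 0 -1 0; 0 0 1]
T2·T1 = [1 0 0; -1/2 -1 0; 0 0 1]
T3·…·T1 = [1 0 0; -1 -1 0; 0 0 1]
T4·…·T1 = [-1 0 0; -1 -1 0; 0 0 1]
T5·…·T1 = [-1 0 0; 1 -1 0; 0 0 1]
T6·…·T1 = [-1 0 0; -1 1 0; 0 0 1]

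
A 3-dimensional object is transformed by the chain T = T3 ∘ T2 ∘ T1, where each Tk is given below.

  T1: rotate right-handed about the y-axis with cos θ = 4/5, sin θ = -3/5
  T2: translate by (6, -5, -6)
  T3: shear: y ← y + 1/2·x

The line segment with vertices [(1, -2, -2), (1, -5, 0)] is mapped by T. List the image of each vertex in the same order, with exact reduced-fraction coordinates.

T1 rotate right-handed about the y-axis with cos θ = 4/5, sin θ = -3/5: (1, -2, -2) → (2, -2, -1); (1, -5, 0) → (4/5, -5, 3/5)
T2 translate by (6, -5, -6): (2, -2, -1) → (8, -7, -7); (4/5, -5, 3/5) → (34/5, -10, -27/5)
T3 shear: y ← y + 1/2·x: (8, -7, -7) → (8, -3, -7); (34/5, -10, -27/5) → (34/5, -33/5, -27/5)

image vertices: (8, -3, -7), (34/5, -33/5, -27/5)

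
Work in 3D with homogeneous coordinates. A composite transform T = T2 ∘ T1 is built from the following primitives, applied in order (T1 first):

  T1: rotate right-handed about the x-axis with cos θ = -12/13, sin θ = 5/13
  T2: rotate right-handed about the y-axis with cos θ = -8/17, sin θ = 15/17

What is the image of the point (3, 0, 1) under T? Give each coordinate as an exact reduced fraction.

T(p) = (-492/221, -5/13, -489/221)

T1 rotate right-handed about the x-axis with cos θ = -12/13, sin θ = 5/13: (3, 0, 1) → (3, -5/13, -12/13)
T2 rotate right-handed about the y-axis with cos θ = -8/17, sin θ = 15/17: (3, -5/13, -12/13) → (-492/221, -5/13, -489/221)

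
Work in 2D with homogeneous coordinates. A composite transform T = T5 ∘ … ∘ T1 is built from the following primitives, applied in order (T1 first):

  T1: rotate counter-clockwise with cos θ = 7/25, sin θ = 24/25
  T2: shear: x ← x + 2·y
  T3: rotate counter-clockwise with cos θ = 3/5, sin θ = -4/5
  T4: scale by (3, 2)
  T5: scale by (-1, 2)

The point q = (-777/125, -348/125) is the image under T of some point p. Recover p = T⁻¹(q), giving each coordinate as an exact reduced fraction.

T1 = [7/25 -24/25 0; 24/25 7/25 0; 0 0 1]
T2·T1 = [11/5 -2/5 0; 24/25 7/25 0; 0 0 1]
T3·…·T1 = [261/125 -2/125 0; -148/125 61/125 0; 0 0 1]
T4·…·T1 = [783/125 -6/125 0; -296/125 122/125 0; 0 0 1]
T5·…·T1 = [-783/125 6/125 0; -592/125 244/125 0; 0 0 1]
det M = -12; M⁻¹ = [-61/375 1/250 0; -148/375 261/500 0; 0 0 1]
M⁻¹ · (-777/125, -348/125)ᵀ = (1, 1)ᵀ

p = (1, 1)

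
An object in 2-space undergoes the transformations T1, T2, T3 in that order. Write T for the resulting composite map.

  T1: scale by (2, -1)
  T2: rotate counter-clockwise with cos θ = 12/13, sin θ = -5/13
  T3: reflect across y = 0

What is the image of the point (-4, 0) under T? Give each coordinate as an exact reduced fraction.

T(p) = (-96/13, -40/13)

T1 scale by (2, -1): (-4, 0) → (-8, 0)
T2 rotate counter-clockwise with cos θ = 12/13, sin θ = -5/13: (-8, 0) → (-96/13, 40/13)
T3 reflect across y = 0: (-96/13, 40/13) → (-96/13, -40/13)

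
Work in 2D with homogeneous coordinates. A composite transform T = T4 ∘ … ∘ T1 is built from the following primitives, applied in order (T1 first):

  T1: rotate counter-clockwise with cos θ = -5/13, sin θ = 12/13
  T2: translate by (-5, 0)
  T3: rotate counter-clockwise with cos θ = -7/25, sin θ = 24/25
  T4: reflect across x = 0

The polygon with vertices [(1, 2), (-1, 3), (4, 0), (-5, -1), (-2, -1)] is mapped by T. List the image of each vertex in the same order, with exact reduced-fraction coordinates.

image vertices: (-122/65, -454/65), (-264/65, -423/65), (557/325, -2376/325), (-1516/325, -287/325), (-757/325, -899/325)

T1 rotate counter-clockwise with cos θ = -5/13, sin θ = 12/13: (1, 2) → (-29/13, 2/13); (-1, 3) → (-31/13, -27/13); (4, 0) → (-20/13, 48/13); (-5, -1) → (37/13, -55/13); (-2, -1) → (22/13, -19/13)
T2 translate by (-5, 0): (-29/13, 2/13) → (-94/13, 2/13); (-31/13, -27/13) → (-96/13, -27/13); (-20/13, 48/13) → (-85/13, 48/13); (37/13, -55/13) → (-28/13, -55/13); (22/13, -19/13) → (-43/13, -19/13)
T3 rotate counter-clockwise with cos θ = -7/25, sin θ = 24/25: (-94/13, 2/13) → (122/65, -454/65); (-96/13, -27/13) → (264/65, -423/65); (-85/13, 48/13) → (-557/325, -2376/325); (-28/13, -55/13) → (1516/325, -287/325); (-43/13, -19/13) → (757/325, -899/325)
T4 reflect across x = 0: (122/65, -454/65) → (-122/65, -454/65); (264/65, -423/65) → (-264/65, -423/65); (-557/325, -2376/325) → (557/325, -2376/325); (1516/325, -287/325) → (-1516/325, -287/325); (757/325, -899/325) → (-757/325, -899/325)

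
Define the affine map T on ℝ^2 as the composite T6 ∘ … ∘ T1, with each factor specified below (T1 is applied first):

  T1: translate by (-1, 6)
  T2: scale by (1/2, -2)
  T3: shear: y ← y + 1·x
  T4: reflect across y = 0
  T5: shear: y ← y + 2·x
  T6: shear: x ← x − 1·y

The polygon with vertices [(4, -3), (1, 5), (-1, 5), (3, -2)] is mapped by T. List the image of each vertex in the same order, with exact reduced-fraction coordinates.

T1 translate by (-1, 6): (4, -3) → (3, 3); (1, 5) → (0, 11); (-1, 5) → (-2, 11); (3, -2) → (2, 4)
T2 scale by (1/2, -2): (3, 3) → (3/2, -6); (0, 11) → (0, -22); (-2, 11) → (-1, -22); (2, 4) → (1, -8)
T3 shear: y ← y + 1·x: (3/2, -6) → (3/2, -9/2); (0, -22) → (0, -22); (-1, -22) → (-1, -23); (1, -8) → (1, -7)
T4 reflect across y = 0: (3/2, -9/2) → (3/2, 9/2); (0, -22) → (0, 22); (-1, -23) → (-1, 23); (1, -7) → (1, 7)
T5 shear: y ← y + 2·x: (3/2, 9/2) → (3/2, 15/2); (0, 22) → (0, 22); (-1, 23) → (-1, 21); (1, 7) → (1, 9)
T6 shear: x ← x − 1·y: (3/2, 15/2) → (-6, 15/2); (0, 22) → (-22, 22); (-1, 21) → (-22, 21); (1, 9) → (-8, 9)

image vertices: (-6, 15/2), (-22, 22), (-22, 21), (-8, 9)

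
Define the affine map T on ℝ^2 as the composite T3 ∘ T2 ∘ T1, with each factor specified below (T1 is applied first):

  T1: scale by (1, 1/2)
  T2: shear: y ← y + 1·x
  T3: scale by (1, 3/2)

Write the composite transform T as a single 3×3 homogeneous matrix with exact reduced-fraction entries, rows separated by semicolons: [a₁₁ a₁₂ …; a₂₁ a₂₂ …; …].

T1 = [1 0 0; 0 1/2 0; 0 0 1]
T2·T1 = [1 0 0; 1 1/2 0; 0 0 1]
T3·…·T1 = [1 0 0; 3/2 3/4 0; 0 0 1]

T = [1 0 0; 3/2 3/4 0; 0 0 1]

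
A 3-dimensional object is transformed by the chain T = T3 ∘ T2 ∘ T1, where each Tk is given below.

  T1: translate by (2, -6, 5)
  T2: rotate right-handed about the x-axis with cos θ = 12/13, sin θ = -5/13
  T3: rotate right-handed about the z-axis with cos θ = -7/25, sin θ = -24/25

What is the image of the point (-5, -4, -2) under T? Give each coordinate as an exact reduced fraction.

T(p) = (-2247/325, 1671/325, 86/13)

T1 translate by (2, -6, 5): (-5, -4, -2) → (-3, -10, 3)
T2 rotate right-handed about the x-axis with cos θ = 12/13, sin θ = -5/13: (-3, -10, 3) → (-3, -105/13, 86/13)
T3 rotate right-handed about the z-axis with cos θ = -7/25, sin θ = -24/25: (-3, -105/13, 86/13) → (-2247/325, 1671/325, 86/13)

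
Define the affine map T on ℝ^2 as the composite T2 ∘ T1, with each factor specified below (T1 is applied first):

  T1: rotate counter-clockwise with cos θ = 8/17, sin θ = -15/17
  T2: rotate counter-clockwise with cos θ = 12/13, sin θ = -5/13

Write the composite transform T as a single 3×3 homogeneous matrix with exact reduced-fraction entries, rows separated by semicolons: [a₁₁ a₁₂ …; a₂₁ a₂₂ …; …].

T = [21/221 220/221 0; -220/221 21/221 0; 0 0 1]

T1 = [8/17 15/17 0; -15/17 8/17 0; 0 0 1]
T2·T1 = [21/221 220/221 0; -220/221 21/221 0; 0 0 1]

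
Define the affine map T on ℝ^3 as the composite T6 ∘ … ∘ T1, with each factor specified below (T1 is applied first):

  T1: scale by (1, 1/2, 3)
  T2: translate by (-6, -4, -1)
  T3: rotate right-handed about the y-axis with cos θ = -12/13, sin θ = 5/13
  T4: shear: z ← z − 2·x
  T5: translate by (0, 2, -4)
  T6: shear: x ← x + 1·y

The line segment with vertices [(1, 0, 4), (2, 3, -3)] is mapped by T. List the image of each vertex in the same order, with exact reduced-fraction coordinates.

T1 scale by (1, 1/2, 3): (1, 0, 4) → (1, 0, 12); (2, 3, -3) → (2, 3/2, -9)
T2 translate by (-6, -4, -1): (1, 0, 12) → (-5, -4, 11); (2, 3/2, -9) → (-4, -5/2, -10)
T3 rotate right-handed about the y-axis with cos θ = -12/13, sin θ = 5/13: (-5, -4, 11) → (115/13, -4, -107/13); (-4, -5/2, -10) → (-2/13, -5/2, 140/13)
T4 shear: z ← z − 2·x: (115/13, -4, -107/13) → (115/13, -4, -337/13); (-2/13, -5/2, 140/13) → (-2/13, -5/2, 144/13)
T5 translate by (0, 2, -4): (115/13, -4, -337/13) → (115/13, -2, -389/13); (-2/13, -5/2, 144/13) → (-2/13, -1/2, 92/13)
T6 shear: x ← x + 1·y: (115/13, -2, -389/13) → (89/13, -2, -389/13); (-2/13, -1/2, 92/13) → (-17/26, -1/2, 92/13)

image vertices: (89/13, -2, -389/13), (-17/26, -1/2, 92/13)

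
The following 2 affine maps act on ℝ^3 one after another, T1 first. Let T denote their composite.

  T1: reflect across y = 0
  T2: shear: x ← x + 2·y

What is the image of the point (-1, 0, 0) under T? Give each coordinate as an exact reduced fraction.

T(p) = (-1, 0, 0)

T1 reflect across y = 0: (-1, 0, 0) → (-1, 0, 0)
T2 shear: x ← x + 2·y: (-1, 0, 0) → (-1, 0, 0)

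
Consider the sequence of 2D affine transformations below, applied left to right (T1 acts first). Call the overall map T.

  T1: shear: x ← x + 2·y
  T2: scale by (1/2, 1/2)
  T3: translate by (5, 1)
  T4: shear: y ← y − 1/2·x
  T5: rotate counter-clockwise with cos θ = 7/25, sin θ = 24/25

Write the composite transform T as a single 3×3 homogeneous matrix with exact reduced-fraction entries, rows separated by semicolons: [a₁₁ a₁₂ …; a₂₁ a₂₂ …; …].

T = [19/50 7/25 71/25; 41/100 24/25 219/50; 0 0 1]

T1 = [1 2 0; 0 1 0; 0 0 1]
T2·T1 = [1/2 1 0; 0 1/2 0; 0 0 1]
T3·…·T1 = [1/2 1 5; 0 1/2 1; 0 0 1]
T4·…·T1 = [1/2 1 5; -1/4 0 -3/2; 0 0 1]
T5·…·T1 = [19/50 7/25 71/25; 41/100 24/25 219/50; 0 0 1]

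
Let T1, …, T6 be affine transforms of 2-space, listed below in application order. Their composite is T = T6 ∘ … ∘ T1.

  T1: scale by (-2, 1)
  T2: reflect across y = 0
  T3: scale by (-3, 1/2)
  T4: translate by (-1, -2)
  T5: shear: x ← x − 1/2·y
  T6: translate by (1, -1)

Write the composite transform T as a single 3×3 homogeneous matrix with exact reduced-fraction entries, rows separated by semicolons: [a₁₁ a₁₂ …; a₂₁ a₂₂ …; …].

T = [6 1/4 1; 0 -1/2 -3; 0 0 1]

T1 = [-2 0 0; 0 1 0; 0 0 1]
T2·T1 = [-2 0 0; 0 -1 0; 0 0 1]
T3·…·T1 = [6 0 0; 0 -1/2 0; 0 0 1]
T4·…·T1 = [6 0 -1; 0 -1/2 -2; 0 0 1]
T5·…·T1 = [6 1/4 0; 0 -1/2 -2; 0 0 1]
T6·…·T1 = [6 1/4 1; 0 -1/2 -3; 0 0 1]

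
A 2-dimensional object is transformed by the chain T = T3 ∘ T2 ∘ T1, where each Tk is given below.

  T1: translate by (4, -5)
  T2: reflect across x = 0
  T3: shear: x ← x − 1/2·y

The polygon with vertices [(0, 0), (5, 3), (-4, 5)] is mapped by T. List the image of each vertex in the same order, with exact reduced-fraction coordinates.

T1 translate by (4, -5): (0, 0) → (4, -5); (5, 3) → (9, -2); (-4, 5) → (0, 0)
T2 reflect across x = 0: (4, -5) → (-4, -5); (9, -2) → (-9, -2); (0, 0) → (0, 0)
T3 shear: x ← x − 1/2·y: (-4, -5) → (-3/2, -5); (-9, -2) → (-8, -2); (0, 0) → (0, 0)

image vertices: (-3/2, -5), (-8, -2), (0, 0)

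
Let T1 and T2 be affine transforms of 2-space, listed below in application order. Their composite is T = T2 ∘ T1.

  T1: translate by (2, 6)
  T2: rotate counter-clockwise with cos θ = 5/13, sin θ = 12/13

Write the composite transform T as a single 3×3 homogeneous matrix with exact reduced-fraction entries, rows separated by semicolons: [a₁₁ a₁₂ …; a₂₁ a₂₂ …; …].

T = [5/13 -12/13 -62/13; 12/13 5/13 54/13; 0 0 1]

T1 = [1 0 2; 0 1 6; 0 0 1]
T2·T1 = [5/13 -12/13 -62/13; 12/13 5/13 54/13; 0 0 1]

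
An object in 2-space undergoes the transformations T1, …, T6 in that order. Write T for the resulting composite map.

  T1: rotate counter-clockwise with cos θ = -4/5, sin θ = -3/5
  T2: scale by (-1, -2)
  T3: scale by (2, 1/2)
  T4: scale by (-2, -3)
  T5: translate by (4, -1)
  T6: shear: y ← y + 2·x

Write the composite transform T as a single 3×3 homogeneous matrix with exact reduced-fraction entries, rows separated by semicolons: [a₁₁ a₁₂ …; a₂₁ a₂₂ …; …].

T1 = [-4/5 3/5 0; -3/5 -4/5 0; 0 0 1]
T2·T1 = [4/5 -3/5 0; 6/5 8/5 0; 0 0 1]
T3·…·T1 = [8/5 -6/5 0; 3/5 4/5 0; 0 0 1]
T4·…·T1 = [-16/5 12/5 0; -9/5 -12/5 0; 0 0 1]
T5·…·T1 = [-16/5 12/5 4; -9/5 -12/5 -1; 0 0 1]
T6·…·T1 = [-16/5 12/5 4; -41/5 12/5 7; 0 0 1]

T = [-16/5 12/5 4; -41/5 12/5 7; 0 0 1]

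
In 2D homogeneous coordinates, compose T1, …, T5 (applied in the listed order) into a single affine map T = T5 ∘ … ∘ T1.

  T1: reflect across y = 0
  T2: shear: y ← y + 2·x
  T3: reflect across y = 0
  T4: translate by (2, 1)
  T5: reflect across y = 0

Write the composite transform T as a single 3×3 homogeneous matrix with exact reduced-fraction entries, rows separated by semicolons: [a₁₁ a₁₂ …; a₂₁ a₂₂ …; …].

T = [1 0 2; 2 -1 -1; 0 0 1]

T1 = [1 0 0; 0 -1 0; 0 0 1]
T2·T1 = [1 0 0; 2 -1 0; 0 0 1]
T3·…·T1 = [1 0 0; -2 1 0; 0 0 1]
T4·…·T1 = [1 0 2; -2 1 1; 0 0 1]
T5·…·T1 = [1 0 2; 2 -1 -1; 0 0 1]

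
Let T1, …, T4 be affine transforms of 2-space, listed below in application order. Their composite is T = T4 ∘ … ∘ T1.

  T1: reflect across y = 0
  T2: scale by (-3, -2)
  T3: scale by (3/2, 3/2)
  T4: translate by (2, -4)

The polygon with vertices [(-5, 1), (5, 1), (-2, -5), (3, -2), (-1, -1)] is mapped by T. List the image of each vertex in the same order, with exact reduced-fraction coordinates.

image vertices: (49/2, -1), (-41/2, -1), (11, -19), (-23/2, -10), (13/2, -7)

T1 reflect across y = 0: (-5, 1) → (-5, -1); (5, 1) → (5, -1); (-2, -5) → (-2, 5); (3, -2) → (3, 2); (-1, -1) → (-1, 1)
T2 scale by (-3, -2): (-5, -1) → (15, 2); (5, -1) → (-15, 2); (-2, 5) → (6, -10); (3, 2) → (-9, -4); (-1, 1) → (3, -2)
T3 scale by (3/2, 3/2): (15, 2) → (45/2, 3); (-15, 2) → (-45/2, 3); (6, -10) → (9, -15); (-9, -4) → (-27/2, -6); (3, -2) → (9/2, -3)
T4 translate by (2, -4): (45/2, 3) → (49/2, -1); (-45/2, 3) → (-41/2, -1); (9, -15) → (11, -19); (-27/2, -6) → (-23/2, -10); (9/2, -3) → (13/2, -7)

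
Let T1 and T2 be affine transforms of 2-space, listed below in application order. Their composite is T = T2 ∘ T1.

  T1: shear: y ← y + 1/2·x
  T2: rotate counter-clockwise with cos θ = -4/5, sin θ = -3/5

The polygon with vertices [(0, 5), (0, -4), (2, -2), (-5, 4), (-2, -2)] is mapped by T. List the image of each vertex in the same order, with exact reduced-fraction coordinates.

T1 shear: y ← y + 1/2·x: (0, 5) → (0, 5); (0, -4) → (0, -4); (2, -2) → (2, -1); (-5, 4) → (-5, 3/2); (-2, -2) → (-2, -3)
T2 rotate counter-clockwise with cos θ = -4/5, sin θ = -3/5: (0, 5) → (3, -4); (0, -4) → (-12/5, 16/5); (2, -1) → (-11/5, -2/5); (-5, 3/2) → (49/10, 9/5); (-2, -3) → (-1/5, 18/5)

image vertices: (3, -4), (-12/5, 16/5), (-11/5, -2/5), (49/10, 9/5), (-1/5, 18/5)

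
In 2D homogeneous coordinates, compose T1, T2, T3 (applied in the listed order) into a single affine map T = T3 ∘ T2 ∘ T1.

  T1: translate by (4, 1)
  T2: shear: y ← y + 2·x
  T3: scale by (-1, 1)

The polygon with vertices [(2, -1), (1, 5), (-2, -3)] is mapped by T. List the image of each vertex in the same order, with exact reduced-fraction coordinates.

image vertices: (-6, 12), (-5, 16), (-2, 2)

T1 translate by (4, 1): (2, -1) → (6, 0); (1, 5) → (5, 6); (-2, -3) → (2, -2)
T2 shear: y ← y + 2·x: (6, 0) → (6, 12); (5, 6) → (5, 16); (2, -2) → (2, 2)
T3 scale by (-1, 1): (6, 12) → (-6, 12); (5, 16) → (-5, 16); (2, 2) → (-2, 2)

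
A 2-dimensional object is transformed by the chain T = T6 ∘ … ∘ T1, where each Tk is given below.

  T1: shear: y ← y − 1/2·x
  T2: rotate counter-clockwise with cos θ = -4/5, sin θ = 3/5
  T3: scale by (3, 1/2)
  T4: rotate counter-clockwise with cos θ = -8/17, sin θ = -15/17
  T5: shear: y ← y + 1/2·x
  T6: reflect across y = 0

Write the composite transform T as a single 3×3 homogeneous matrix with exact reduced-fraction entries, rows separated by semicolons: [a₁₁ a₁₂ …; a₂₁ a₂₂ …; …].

T = [39/34 42/85 0; -113/68 -172/85 0; 0 0 1]

T1 = [1 0 0; -1/2 1 0; 0 0 1]
T2·T1 = [-1/2 -3/5 0; 1 -4/5 0; 0 0 1]
T3·…·T1 = [-3/2 -9/5 0; 1/2 -2/5 0; 0 0 1]
T4·…·T1 = [39/34 42/85 0; 37/34 151/85 0; 0 0 1]
T5·…·T1 = [39/34 42/85 0; 113/68 172/85 0; 0 0 1]
T6·…·T1 = [39/34 42/85 0; -113/68 -172/85 0; 0 0 1]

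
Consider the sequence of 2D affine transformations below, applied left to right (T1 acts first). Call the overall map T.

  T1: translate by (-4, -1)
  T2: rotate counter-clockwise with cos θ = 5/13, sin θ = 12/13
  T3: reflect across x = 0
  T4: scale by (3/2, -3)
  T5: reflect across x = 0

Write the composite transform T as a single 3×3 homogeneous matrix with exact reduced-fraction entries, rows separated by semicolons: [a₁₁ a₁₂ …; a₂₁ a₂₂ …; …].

T = [15/26 -18/13 -12/13; -36/13 -15/13 159/13; 0 0 1]

T1 = [1 0 -4; 0 1 -1; 0 0 1]
T2·T1 = [5/13 -12/13 -8/13; 12/13 5/13 -53/13; 0 0 1]
T3·…·T1 = [-5/13 12/13 8/13; 12/13 5/13 -53/13; 0 0 1]
T4·…·T1 = [-15/26 18/13 12/13; -36/13 -15/13 159/13; 0 0 1]
T5·…·T1 = [15/26 -18/13 -12/13; -36/13 -15/13 159/13; 0 0 1]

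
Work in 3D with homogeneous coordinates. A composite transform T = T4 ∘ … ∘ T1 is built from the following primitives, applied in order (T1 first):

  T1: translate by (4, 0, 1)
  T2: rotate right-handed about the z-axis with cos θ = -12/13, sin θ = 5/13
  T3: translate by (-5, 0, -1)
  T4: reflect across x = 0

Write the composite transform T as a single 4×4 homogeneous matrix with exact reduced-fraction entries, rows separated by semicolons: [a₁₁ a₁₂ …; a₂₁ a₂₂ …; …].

T1 = [1 0 0 4; 0 1 0 0; 0 0 1 1; 0 0 0 1]
T2·T1 = [-12/13 -5/13 0 -48/13; 5/13 -12/13 0 20/13; 0 0 1 1; 0 0 0 1]
T3·…·T1 = [-12/13 -5/13 0 -113/13; 5/13 -12/13 0 20/13; 0 0 1 0; 0 0 0 1]
T4·…·T1 = [12/13 5/13 0 113/13; 5/13 -12/13 0 20/13; 0 0 1 0; 0 0 0 1]

T = [12/13 5/13 0 113/13; 5/13 -12/13 0 20/13; 0 0 1 0; 0 0 0 1]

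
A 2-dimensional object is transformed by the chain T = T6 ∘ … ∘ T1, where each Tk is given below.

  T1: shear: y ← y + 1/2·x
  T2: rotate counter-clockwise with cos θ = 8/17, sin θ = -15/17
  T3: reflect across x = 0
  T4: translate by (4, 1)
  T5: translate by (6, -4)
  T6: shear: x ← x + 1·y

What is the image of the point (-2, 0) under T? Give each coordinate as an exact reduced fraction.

T1 shear: y ← y + 1/2·x: (-2, 0) → (-2, -1)
T2 rotate counter-clockwise with cos θ = 8/17, sin θ = -15/17: (-2, -1) → (-31/17, 22/17)
T3 reflect across x = 0: (-31/17, 22/17) → (31/17, 22/17)
T4 translate by (4, 1): (31/17, 22/17) → (99/17, 39/17)
T5 translate by (6, -4): (99/17, 39/17) → (201/17, -29/17)
T6 shear: x ← x + 1·y: (201/17, -29/17) → (172/17, -29/17)

T(p) = (172/17, -29/17)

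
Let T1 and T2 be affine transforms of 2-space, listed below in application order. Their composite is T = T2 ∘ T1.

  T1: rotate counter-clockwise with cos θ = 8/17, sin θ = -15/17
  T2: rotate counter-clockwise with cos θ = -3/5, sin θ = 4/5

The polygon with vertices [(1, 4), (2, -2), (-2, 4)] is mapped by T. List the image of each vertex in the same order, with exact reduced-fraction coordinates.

image vertices: (-16/5, 13/5), (226/85, 82/85), (-76/17, -2/17)

T1 rotate counter-clockwise with cos θ = 8/17, sin θ = -15/17: (1, 4) → (4, 1); (2, -2) → (-14/17, -46/17); (-2, 4) → (44/17, 62/17)
T2 rotate counter-clockwise with cos θ = -3/5, sin θ = 4/5: (4, 1) → (-16/5, 13/5); (-14/17, -46/17) → (226/85, 82/85); (44/17, 62/17) → (-76/17, -2/17)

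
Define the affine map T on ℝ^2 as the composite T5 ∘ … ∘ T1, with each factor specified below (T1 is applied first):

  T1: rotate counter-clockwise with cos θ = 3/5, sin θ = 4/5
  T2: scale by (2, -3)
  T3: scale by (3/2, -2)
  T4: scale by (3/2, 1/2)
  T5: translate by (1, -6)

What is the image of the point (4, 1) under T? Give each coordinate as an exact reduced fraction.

T1 rotate counter-clockwise with cos θ = 3/5, sin θ = 4/5: (4, 1) → (8/5, 19/5)
T2 scale by (2, -3): (8/5, 19/5) → (16/5, -57/5)
T3 scale by (3/2, -2): (16/5, -57/5) → (24/5, 114/5)
T4 scale by (3/2, 1/2): (24/5, 114/5) → (36/5, 57/5)
T5 translate by (1, -6): (36/5, 57/5) → (41/5, 27/5)

T(p) = (41/5, 27/5)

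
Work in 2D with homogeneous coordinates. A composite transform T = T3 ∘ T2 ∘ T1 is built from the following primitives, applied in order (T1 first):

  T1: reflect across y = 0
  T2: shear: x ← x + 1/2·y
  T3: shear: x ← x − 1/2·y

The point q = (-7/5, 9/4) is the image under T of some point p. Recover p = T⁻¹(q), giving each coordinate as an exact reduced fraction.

T1 = [1 0 0; 0 -1 0; 0 0 1]
T2·T1 = [1 -1/2 0; 0 -1 0; 0 0 1]
T3·…·T1 = [1 0 0; 0 -1 0; 0 0 1]
det M = -1; M⁻¹ = [1 0 0; 0 -1 0; 0 0 1]
M⁻¹ · (-7/5, 9/4)ᵀ = (-7/5, -9/4)ᵀ

p = (-7/5, -9/4)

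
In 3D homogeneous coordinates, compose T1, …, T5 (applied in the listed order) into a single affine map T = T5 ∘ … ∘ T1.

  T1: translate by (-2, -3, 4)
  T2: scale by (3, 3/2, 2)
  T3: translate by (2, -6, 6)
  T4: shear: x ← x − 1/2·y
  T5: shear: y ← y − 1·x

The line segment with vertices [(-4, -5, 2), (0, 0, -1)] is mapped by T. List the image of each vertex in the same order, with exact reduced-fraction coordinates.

T1 translate by (-2, -3, 4): (-4, -5, 2) → (-6, -8, 6); (0, 0, -1) → (-2, -3, 3)
T2 scale by (3, 3/2, 2): (-6, -8, 6) → (-18, -12, 12); (-2, -3, 3) → (-6, -9/2, 6)
T3 translate by (2, -6, 6): (-18, -12, 12) → (-16, -18, 18); (-6, -9/2, 6) → (-4, -21/2, 12)
T4 shear: x ← x − 1/2·y: (-16, -18, 18) → (-7, -18, 18); (-4, -21/2, 12) → (5/4, -21/2, 12)
T5 shear: y ← y − 1·x: (-7, -18, 18) → (-7, -11, 18); (5/4, -21/2, 12) → (5/4, -47/4, 12)

image vertices: (-7, -11, 18), (5/4, -47/4, 12)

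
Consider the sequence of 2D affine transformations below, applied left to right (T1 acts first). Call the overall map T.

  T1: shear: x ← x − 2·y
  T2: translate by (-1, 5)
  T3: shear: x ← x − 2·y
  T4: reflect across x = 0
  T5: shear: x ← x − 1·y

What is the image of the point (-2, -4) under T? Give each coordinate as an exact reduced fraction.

T(p) = (-4, 1)

T1 shear: x ← x − 2·y: (-2, -4) → (6, -4)
T2 translate by (-1, 5): (6, -4) → (5, 1)
T3 shear: x ← x − 2·y: (5, 1) → (3, 1)
T4 reflect across x = 0: (3, 1) → (-3, 1)
T5 shear: x ← x − 1·y: (-3, 1) → (-4, 1)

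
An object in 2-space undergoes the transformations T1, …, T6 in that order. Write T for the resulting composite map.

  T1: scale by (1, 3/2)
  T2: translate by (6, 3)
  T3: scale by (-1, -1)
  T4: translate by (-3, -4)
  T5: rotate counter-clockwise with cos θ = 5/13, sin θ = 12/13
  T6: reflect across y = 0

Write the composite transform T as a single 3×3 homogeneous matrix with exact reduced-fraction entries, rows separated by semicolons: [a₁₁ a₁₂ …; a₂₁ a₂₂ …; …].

T = [-5/13 18/13 3; 12/13 15/26 11; 0 0 1]

T1 = [1 0 0; 0 3/2 0; 0 0 1]
T2·T1 = [1 0 6; 0 3/2 3; 0 0 1]
T3·…·T1 = [-1 0 -6; 0 -3/2 -3; 0 0 1]
T4·…·T1 = [-1 0 -9; 0 -3/2 -7; 0 0 1]
T5·…·T1 = [-5/13 18/13 3; -12/13 -15/26 -11; 0 0 1]
T6·…·T1 = [-5/13 18/13 3; 12/13 15/26 11; 0 0 1]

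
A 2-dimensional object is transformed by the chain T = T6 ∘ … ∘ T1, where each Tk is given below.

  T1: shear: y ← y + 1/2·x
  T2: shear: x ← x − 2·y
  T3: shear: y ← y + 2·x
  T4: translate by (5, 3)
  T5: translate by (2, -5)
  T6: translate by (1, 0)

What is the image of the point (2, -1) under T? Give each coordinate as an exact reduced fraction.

T1 shear: y ← y + 1/2·x: (2, -1) → (2, 0)
T2 shear: x ← x − 2·y: (2, 0) → (2, 0)
T3 shear: y ← y + 2·x: (2, 0) → (2, 4)
T4 translate by (5, 3): (2, 4) → (7, 7)
T5 translate by (2, -5): (7, 7) → (9, 2)
T6 translate by (1, 0): (9, 2) → (10, 2)

T(p) = (10, 2)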